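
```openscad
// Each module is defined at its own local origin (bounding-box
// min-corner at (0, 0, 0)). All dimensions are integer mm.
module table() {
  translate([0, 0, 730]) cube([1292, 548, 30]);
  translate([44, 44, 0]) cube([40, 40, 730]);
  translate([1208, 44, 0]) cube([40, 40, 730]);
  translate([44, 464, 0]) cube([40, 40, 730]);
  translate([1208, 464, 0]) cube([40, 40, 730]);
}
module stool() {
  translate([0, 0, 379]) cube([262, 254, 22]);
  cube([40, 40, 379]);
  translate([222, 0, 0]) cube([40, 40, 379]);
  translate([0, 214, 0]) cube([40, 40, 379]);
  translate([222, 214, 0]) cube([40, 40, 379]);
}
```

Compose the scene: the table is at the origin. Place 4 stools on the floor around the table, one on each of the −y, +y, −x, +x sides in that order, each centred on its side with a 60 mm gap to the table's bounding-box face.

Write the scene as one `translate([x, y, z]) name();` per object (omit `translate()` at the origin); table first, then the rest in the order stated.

table();
translate([515, -314, 0]) stool();
translate([515, 608, 0]) stool();
translate([-322, 147, 0]) stool();
translate([1352, 147, 0]) stool();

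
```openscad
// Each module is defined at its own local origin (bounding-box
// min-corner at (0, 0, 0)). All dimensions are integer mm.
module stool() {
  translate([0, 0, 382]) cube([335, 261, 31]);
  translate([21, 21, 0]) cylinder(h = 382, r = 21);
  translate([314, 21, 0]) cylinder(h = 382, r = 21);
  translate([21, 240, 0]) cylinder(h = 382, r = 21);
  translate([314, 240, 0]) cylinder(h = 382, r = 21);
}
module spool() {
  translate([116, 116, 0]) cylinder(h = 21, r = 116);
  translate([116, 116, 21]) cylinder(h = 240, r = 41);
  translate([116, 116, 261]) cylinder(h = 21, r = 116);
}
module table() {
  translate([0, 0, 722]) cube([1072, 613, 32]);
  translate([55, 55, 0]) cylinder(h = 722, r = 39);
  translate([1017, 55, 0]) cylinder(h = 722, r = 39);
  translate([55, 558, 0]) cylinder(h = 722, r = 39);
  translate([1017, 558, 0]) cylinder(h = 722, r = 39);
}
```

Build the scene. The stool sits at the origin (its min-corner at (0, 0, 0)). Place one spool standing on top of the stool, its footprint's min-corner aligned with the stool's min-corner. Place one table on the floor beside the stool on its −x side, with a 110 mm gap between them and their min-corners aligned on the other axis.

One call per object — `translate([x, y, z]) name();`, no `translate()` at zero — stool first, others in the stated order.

stool();
translate([0, 0, 413]) spool();
translate([-1182, 0, 0]) table();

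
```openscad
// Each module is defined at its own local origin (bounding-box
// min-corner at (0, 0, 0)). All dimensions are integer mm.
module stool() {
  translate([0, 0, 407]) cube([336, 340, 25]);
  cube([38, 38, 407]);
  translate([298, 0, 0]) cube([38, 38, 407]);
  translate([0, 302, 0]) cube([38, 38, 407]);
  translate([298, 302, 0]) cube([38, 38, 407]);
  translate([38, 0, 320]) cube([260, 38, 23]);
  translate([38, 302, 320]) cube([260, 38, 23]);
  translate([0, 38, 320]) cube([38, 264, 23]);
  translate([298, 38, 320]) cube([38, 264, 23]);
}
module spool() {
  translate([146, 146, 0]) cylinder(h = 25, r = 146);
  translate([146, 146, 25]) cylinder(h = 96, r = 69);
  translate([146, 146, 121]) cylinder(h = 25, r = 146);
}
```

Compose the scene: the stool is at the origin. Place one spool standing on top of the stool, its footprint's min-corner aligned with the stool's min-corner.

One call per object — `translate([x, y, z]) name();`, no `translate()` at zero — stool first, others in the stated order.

stool();
translate([0, 0, 432]) spool();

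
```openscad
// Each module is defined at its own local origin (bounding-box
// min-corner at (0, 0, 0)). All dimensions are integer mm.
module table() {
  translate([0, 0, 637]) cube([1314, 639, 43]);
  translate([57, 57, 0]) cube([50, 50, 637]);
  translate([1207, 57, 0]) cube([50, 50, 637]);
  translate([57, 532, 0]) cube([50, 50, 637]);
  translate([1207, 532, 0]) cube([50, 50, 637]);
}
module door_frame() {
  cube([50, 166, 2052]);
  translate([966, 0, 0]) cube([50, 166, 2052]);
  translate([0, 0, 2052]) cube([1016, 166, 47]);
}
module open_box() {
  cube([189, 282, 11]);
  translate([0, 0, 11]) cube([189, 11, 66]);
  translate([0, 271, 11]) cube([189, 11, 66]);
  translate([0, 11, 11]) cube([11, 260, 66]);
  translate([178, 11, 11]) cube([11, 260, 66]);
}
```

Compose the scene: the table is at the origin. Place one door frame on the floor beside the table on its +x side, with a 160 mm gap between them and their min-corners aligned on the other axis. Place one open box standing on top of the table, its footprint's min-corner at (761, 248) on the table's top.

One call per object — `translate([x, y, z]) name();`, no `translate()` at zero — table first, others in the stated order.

table();
translate([1474, 0, 0]) door_frame();
translate([761, 248, 680]) open_box();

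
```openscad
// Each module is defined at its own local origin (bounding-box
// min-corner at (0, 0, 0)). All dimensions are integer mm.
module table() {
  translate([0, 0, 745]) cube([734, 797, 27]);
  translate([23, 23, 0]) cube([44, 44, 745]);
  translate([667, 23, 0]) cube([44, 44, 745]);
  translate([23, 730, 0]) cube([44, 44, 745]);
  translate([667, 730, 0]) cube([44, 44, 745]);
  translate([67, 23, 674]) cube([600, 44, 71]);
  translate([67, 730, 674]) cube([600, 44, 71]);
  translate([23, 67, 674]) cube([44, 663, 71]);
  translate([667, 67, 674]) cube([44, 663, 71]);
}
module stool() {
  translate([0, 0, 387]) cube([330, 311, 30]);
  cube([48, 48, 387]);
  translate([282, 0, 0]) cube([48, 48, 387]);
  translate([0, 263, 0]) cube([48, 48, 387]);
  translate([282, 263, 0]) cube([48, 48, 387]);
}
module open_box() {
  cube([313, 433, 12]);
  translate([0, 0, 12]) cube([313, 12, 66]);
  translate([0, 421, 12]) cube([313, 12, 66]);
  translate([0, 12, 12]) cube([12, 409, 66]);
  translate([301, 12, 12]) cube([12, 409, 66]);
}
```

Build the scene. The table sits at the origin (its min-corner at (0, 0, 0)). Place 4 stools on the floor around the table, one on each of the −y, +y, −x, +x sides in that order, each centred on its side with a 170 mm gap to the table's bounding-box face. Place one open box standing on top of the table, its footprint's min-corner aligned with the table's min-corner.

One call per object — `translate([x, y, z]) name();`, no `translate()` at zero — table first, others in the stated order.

table();
translate([202, -481, 0]) stool();
translate([202, 967, 0]) stool();
translate([-500, 243, 0]) stool();
translate([904, 243, 0]) stool();
translate([0, 0, 772]) open_box();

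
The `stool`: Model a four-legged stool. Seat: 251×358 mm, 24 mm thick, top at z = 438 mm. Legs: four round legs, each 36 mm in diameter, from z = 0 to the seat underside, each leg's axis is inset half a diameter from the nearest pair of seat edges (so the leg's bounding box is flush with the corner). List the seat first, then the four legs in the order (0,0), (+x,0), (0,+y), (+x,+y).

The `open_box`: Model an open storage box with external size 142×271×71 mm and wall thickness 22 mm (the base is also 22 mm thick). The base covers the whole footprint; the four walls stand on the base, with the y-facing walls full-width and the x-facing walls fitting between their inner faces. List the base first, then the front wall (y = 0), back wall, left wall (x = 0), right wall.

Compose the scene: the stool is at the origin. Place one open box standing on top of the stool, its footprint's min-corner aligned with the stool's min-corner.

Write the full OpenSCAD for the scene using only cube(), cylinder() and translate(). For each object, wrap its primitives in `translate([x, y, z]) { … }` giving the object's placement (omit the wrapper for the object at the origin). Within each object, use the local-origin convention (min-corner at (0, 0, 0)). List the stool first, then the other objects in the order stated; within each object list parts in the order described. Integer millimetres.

translate([0, 0, 414]) cube([251, 358, 24]);
translate([18, 18, 0]) cylinder(h = 414, r = 18);
translate([233, 18, 0]) cylinder(h = 414, r = 18);
translate([18, 340, 0]) cylinder(h = 414, r = 18);
translate([233, 340, 0]) cylinder(h = 414, r = 18);
translate([0, 0, 438]) {
  cube([142, 271, 22]);
  translate([0, 0, 22]) cube([142, 22, 49]);
  translate([0, 249, 22]) cube([142, 22, 49]);
  translate([0, 22, 22]) cube([22, 227, 49]);
  translate([120, 22, 22]) cube([22, 227, 49]);
}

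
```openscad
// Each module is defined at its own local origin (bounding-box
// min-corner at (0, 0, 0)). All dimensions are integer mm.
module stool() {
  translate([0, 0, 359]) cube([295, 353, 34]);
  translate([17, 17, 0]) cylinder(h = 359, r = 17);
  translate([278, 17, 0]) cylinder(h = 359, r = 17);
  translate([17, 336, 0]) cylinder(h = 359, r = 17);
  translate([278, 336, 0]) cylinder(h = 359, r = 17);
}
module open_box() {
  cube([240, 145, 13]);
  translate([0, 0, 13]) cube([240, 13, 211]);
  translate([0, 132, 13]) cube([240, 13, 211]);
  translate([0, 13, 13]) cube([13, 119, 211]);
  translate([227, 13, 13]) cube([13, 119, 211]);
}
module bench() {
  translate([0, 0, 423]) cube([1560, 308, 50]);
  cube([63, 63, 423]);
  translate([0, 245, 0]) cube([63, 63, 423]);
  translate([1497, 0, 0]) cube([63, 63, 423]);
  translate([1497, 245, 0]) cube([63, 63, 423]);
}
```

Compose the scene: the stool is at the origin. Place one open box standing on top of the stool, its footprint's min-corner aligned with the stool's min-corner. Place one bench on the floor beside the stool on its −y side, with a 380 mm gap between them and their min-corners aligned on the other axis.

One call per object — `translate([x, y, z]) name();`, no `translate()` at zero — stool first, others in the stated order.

stool();
translate([0, 0, 393]) open_box();
translate([0, -688, 0]) bench();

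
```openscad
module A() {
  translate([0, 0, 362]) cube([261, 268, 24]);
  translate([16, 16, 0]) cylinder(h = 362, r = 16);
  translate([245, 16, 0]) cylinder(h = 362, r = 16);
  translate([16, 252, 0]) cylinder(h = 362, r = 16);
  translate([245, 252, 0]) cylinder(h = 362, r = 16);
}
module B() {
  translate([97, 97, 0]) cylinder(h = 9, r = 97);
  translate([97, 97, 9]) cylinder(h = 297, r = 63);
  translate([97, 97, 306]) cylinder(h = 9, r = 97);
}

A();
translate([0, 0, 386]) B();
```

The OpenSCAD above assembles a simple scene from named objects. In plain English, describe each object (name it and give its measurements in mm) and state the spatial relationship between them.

A is a simple wooden stool: a rectangular seat 261 mm (x) by 268 mm (y), 24 mm thick, top face at z = 386 mm, on four round legs, each 32 mm in diameter. The legs rest on z = 0, each leg's axis is inset half a diameter from the nearest pair of seat edges (so the leg's bounding box is flush with the corner).

B is a spool: two coaxial disc flanges of radius 97 mm and thickness 9 mm, joined by a core cylinder of radius 63 mm and height 297 mm. The lower flange rests on z = 0 and the three cylinders share a vertical axis.

The spool is on top of the stool.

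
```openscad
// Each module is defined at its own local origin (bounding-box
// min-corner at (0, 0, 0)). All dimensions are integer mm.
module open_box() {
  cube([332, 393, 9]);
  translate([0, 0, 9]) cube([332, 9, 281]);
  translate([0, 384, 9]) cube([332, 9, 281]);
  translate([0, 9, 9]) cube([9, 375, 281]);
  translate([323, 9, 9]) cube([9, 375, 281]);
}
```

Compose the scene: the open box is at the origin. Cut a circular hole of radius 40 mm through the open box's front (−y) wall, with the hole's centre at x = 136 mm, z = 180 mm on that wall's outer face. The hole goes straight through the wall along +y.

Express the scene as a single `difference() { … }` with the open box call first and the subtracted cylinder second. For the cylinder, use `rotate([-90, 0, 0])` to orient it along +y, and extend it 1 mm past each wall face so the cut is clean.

difference() {
  open_box();
  translate([136, -1, 180]) rotate([-90, 0, 0]) cylinder(h = 11, r = 40);
}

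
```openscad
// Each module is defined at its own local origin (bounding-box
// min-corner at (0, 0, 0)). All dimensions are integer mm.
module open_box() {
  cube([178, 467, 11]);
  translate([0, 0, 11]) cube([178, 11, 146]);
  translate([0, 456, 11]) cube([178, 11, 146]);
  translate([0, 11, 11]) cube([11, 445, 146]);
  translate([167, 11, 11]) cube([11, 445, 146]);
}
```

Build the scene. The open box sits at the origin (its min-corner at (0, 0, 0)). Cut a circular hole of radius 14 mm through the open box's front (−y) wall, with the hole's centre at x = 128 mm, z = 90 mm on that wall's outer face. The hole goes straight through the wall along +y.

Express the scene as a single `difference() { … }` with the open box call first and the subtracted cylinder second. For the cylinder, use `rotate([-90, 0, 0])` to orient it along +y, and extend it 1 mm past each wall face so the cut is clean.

difference() {
  open_box();
  translate([128, -1, 90]) rotate([-90, 0, 0]) cylinder(h = 13, r = 14);
}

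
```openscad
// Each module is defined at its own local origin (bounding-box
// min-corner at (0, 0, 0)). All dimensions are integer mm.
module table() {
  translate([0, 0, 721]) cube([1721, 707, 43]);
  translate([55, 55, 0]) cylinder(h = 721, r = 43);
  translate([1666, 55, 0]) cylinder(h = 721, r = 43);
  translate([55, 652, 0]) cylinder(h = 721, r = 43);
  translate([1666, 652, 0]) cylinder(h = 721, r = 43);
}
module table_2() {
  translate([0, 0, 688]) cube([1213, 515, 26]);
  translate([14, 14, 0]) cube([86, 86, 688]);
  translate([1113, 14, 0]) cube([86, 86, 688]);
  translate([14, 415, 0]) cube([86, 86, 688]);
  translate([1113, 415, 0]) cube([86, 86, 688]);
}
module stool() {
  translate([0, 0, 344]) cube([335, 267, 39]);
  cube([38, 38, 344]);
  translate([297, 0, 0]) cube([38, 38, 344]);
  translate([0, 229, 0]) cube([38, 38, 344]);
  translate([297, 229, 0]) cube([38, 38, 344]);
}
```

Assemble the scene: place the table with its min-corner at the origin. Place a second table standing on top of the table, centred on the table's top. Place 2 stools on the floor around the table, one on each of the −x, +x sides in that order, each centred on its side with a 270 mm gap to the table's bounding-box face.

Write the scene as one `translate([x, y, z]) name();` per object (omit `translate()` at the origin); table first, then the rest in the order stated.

table();
translate([254, 96, 764]) table_2();
translate([-605, 220, 0]) stool();
translate([1991, 220, 0]) stool();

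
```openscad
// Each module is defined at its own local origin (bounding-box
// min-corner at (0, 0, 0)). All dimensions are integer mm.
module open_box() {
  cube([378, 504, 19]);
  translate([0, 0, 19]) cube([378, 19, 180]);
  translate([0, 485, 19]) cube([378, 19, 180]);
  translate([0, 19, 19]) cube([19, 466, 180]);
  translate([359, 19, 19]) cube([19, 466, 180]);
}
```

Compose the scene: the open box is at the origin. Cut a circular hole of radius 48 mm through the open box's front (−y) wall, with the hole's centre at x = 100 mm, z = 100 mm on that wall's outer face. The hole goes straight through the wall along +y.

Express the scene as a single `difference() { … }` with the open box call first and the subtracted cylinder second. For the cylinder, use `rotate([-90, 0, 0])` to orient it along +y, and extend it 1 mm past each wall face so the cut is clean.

difference() {
  open_box();
  translate([100, -1, 100]) rotate([-90, 0, 0]) cylinder(h = 21, r = 48);
}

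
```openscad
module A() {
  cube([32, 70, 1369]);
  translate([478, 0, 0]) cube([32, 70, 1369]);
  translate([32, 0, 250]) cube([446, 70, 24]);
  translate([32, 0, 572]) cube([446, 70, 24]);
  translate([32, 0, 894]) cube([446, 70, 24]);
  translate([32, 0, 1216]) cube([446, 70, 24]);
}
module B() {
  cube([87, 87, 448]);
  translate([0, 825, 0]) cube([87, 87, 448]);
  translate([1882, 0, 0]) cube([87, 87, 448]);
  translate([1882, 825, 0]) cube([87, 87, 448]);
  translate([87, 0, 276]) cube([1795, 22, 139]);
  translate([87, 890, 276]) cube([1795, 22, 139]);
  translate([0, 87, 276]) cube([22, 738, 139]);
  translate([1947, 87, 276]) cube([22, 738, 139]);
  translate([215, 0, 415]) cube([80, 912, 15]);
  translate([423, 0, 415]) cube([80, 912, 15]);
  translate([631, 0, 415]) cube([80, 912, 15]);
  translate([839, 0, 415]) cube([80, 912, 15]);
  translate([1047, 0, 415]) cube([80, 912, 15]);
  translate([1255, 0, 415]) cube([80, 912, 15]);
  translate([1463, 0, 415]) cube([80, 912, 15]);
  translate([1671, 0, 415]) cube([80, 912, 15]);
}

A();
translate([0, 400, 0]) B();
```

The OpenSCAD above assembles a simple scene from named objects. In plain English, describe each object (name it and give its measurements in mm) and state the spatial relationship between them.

A is a wooden ladder with two side rails of 32×70 mm section and 1369 mm height, set 510 mm apart overall. Between them run 4 rectangular rungs (70 mm deep, 24 mm thick), front faces flush with the rails' −y face. The bottom of the first rung is 250 mm above the floor and each subsequent rung is 322 mm higher than the one below.

B is a bed frame 1969 mm long (x) by 912 mm wide (y). Four 87×87 mm corner posts, 448 mm tall, at the corners of the footprint. Four rails of 22 mm thickness and 139 mm height run between adjacent posts with their undersides at z = 276 mm, their outer faces flush with the outside of the frame (the two x-running rails run between the posts' inner faces; the two y-running rails run between the posts' inner faces). 8 slats, each 80 mm wide (x) and 15 mm thick, lie across the top of the two x-running rails, running the full 912 mm width of the frame in y; the slats are evenly spaced along x between the inner faces of the end posts with equal gaps (rounded down to the nearest mm) at the −x end and between each pair — any rounding remainder accumulates at the +x end.

The bed frame is on the floor beside the ladder on its +y side.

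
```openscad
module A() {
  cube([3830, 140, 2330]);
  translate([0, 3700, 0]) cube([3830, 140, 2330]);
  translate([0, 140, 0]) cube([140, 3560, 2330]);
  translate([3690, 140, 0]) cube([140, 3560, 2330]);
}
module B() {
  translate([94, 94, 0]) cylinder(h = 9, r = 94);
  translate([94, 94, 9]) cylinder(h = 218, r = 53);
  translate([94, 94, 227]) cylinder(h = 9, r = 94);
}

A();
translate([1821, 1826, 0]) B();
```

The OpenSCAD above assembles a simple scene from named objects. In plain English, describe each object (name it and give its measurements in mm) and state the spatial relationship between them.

A is the wall frame of a small rectangular building: four walls, each 2330 mm tall and 140 mm thick, enclosing a footprint 3830 mm (x) by 3840 mm (y) outside-to-outside, with no floor or roof. The front and back walls (the −y and +y sides) span the full width; the two side walls fit between them.

B is a spool: two coaxial disc flanges of radius 94 mm and thickness 9 mm, joined by a core cylinder of radius 53 mm and height 218 mm. The lower flange rests on z = 0 and the three cylinders share a vertical axis.

The spool sits inside the house frame, centred.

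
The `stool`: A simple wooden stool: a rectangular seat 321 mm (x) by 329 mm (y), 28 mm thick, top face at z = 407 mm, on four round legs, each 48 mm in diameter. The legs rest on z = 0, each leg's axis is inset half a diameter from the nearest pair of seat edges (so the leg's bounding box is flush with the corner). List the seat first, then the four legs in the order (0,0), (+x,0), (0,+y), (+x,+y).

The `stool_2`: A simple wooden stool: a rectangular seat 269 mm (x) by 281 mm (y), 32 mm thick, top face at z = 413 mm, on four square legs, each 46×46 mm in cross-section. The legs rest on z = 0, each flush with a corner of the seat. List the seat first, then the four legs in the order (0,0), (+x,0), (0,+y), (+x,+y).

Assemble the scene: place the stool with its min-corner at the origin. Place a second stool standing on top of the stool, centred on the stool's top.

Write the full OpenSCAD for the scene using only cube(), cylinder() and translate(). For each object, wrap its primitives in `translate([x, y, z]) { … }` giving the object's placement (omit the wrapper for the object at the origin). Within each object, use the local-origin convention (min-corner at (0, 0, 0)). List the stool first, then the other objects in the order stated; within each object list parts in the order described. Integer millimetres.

translate([0, 0, 379]) cube([321, 329, 28]);
translate([24, 24, 0]) cylinder(h = 379, r = 24);
translate([297, 24, 0]) cylinder(h = 379, r = 24);
translate([24, 305, 0]) cylinder(h = 379, r = 24);
translate([297, 305, 0]) cylinder(h = 379, r = 24);
translate([26, 24, 407]) {
  translate([0, 0, 381]) cube([269, 281, 32]);
  cube([46, 46, 381]);
  translate([223, 0, 0]) cube([46, 46, 381]);
  translate([0, 235, 0]) cube([46, 46, 381]);
  translate([223, 235, 0]) cube([46, 46, 381]);
}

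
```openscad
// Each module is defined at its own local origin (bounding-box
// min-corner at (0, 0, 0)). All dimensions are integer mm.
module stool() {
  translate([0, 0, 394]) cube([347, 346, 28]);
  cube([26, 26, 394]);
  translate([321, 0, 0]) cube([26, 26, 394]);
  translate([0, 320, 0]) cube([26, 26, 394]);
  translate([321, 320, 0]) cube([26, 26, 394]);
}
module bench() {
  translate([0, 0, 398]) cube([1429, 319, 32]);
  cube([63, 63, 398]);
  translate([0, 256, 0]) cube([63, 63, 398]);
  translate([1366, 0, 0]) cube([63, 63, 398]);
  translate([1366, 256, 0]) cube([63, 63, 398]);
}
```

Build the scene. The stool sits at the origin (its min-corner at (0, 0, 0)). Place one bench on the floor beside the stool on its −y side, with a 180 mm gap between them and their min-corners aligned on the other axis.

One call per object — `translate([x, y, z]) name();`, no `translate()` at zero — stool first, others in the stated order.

stool();
translate([0, -499, 0]) bench();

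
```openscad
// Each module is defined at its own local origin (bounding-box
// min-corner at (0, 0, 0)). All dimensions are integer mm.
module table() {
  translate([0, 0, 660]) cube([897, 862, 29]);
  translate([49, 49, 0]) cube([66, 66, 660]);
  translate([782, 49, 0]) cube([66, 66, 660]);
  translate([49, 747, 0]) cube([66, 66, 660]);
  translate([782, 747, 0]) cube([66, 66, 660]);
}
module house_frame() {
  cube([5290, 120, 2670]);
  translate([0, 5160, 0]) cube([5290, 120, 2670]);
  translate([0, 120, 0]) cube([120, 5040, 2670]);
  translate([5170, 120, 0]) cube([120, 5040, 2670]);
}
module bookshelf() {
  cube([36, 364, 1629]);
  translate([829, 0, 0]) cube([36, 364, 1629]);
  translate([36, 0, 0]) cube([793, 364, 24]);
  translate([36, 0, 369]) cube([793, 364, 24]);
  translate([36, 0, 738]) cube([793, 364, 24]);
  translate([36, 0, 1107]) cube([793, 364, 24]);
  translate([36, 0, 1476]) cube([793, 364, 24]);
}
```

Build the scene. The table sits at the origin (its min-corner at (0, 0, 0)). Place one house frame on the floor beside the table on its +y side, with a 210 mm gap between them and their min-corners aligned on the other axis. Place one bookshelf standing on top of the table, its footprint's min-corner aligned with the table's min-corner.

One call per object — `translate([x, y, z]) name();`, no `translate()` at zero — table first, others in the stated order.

table();
translate([0, 1072, 0]) house_frame();
translate([0, 0, 689]) bookshelf();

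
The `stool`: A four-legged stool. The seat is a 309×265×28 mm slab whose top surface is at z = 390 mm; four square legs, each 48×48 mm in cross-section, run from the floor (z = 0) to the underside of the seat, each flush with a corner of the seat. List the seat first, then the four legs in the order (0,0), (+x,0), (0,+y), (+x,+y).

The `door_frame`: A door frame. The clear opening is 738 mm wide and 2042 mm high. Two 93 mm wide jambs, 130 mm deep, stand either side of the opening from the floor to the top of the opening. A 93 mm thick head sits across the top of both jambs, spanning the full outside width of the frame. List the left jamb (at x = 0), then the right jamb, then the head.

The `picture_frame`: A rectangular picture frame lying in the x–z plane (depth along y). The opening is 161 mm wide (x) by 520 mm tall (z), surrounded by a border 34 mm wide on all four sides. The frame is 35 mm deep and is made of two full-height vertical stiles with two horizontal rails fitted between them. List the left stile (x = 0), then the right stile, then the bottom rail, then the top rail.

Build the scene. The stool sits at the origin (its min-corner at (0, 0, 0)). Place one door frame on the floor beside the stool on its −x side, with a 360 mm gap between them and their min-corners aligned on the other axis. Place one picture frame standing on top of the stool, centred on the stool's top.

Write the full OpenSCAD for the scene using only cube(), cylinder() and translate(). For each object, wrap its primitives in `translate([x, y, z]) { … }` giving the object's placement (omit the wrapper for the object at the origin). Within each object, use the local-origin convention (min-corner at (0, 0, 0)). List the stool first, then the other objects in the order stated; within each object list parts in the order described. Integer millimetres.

translate([0, 0, 362]) cube([309, 265, 28]);
cube([48, 48, 362]);
translate([261, 0, 0]) cube([48, 48, 362]);
translate([0, 217, 0]) cube([48, 48, 362]);
translate([261, 217, 0]) cube([48, 48, 362]);
translate([-1284, 0, 0]) {
  cube([93, 130, 2042]);
  translate([831, 0, 0]) cube([93, 130, 2042]);
  translate([0, 0, 2042]) cube([924, 130, 93]);
}
translate([40, 115, 390]) {
  cube([34, 35, 588]);
  translate([195, 0, 0]) cube([34, 35, 588]);
  translate([34, 0, 0]) cube([161, 35, 34]);
  translate([34, 0, 554]) cube([161, 35, 34]);
}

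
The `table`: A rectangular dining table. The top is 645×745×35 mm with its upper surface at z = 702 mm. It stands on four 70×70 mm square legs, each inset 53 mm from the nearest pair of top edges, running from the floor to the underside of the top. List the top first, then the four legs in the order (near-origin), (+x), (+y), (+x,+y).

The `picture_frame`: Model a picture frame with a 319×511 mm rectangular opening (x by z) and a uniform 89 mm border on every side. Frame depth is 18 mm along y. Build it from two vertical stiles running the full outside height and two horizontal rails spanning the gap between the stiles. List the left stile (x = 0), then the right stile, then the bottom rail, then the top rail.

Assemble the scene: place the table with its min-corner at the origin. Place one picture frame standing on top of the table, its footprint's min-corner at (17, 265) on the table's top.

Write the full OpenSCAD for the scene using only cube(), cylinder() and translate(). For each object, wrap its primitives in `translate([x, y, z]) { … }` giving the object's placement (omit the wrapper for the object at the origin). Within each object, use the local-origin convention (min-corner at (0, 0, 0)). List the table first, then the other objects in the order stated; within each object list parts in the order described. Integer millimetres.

translate([0, 0, 667]) cube([645, 745, 35]);
translate([53, 53, 0]) cube([70, 70, 667]);
translate([522, 53, 0]) cube([70, 70, 667]);
translate([53, 622, 0]) cube([70, 70, 667]);
translate([522, 622, 0]) cube([70, 70, 667]);
translate([17, 265, 702]) {
  cube([89, 18, 689]);
  translate([408, 0, 0]) cube([89, 18, 689]);
  translate([89, 0, 0]) cube([319, 18, 89]);
  translate([89, 0, 600]) cube([319, 18, 89]);
}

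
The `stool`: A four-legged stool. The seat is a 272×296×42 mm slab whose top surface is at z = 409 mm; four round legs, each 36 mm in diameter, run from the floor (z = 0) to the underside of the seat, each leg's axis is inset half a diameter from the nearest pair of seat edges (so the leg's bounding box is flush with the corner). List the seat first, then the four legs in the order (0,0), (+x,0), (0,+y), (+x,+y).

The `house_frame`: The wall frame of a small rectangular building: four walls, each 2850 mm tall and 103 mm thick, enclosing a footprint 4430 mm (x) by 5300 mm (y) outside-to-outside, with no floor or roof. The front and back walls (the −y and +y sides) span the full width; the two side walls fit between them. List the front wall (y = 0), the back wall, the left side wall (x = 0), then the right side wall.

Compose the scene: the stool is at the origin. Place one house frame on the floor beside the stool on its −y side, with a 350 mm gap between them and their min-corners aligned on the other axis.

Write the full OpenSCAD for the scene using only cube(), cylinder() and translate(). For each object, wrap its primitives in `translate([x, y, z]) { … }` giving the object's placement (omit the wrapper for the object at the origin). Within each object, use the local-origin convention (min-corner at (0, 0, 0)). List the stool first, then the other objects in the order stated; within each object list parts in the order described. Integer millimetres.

translate([0, 0, 367]) cube([272, 296, 42]);
translate([18, 18, 0]) cylinder(h = 367, r = 18);
translate([254, 18, 0]) cylinder(h = 367, r = 18);
translate([18, 278, 0]) cylinder(h = 367, r = 18);
translate([254, 278, 0]) cylinder(h = 367, r = 18);
translate([0, -5650, 0]) {
  cube([4430, 103, 2850]);
  translate([0, 5197, 0]) cube([4430, 103, 2850]);
  translate([0, 103, 0]) cube([103, 5094, 2850]);
  translate([4327, 103, 0]) cube([103, 5094, 2850]);
}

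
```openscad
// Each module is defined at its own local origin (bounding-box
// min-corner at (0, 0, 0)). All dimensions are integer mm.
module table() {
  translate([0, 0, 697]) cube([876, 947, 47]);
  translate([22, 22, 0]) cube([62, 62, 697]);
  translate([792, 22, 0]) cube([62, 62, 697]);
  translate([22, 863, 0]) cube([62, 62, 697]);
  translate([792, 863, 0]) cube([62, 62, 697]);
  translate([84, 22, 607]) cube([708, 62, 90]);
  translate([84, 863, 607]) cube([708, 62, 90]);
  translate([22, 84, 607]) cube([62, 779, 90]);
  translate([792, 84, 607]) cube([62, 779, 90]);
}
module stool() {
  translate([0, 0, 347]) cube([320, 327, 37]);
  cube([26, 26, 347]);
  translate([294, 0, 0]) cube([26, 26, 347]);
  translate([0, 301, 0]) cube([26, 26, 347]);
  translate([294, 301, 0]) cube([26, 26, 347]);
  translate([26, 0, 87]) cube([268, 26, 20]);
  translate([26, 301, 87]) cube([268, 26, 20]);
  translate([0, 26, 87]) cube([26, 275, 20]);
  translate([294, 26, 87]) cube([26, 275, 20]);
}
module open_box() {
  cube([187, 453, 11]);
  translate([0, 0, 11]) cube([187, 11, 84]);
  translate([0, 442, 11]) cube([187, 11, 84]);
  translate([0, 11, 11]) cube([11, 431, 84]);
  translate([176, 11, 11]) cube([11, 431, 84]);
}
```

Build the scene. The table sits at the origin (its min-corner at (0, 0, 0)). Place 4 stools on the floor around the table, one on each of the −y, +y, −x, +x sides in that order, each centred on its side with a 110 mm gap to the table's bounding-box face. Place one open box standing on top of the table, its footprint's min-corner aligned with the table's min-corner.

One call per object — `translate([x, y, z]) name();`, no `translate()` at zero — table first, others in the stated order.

table();
translate([278, -437, 0]) stool();
translate([278, 1057, 0]) stool();
translate([-430, 310, 0]) stool();
translate([986, 310, 0]) stool();
translate([0, 0, 744]) open_box();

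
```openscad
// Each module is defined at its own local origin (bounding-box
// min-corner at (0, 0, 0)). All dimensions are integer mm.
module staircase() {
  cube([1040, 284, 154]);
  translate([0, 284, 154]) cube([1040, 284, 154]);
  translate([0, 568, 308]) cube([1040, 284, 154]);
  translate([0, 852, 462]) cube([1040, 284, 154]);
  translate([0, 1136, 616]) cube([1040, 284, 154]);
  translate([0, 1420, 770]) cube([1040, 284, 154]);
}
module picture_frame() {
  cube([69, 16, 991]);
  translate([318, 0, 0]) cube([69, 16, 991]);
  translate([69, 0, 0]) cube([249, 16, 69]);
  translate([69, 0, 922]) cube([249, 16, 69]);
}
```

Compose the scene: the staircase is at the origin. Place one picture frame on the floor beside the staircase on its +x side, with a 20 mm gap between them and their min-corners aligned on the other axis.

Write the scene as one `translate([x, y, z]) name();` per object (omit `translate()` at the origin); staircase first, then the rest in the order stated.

staircase();
translate([1060, 0, 0]) picture_frame();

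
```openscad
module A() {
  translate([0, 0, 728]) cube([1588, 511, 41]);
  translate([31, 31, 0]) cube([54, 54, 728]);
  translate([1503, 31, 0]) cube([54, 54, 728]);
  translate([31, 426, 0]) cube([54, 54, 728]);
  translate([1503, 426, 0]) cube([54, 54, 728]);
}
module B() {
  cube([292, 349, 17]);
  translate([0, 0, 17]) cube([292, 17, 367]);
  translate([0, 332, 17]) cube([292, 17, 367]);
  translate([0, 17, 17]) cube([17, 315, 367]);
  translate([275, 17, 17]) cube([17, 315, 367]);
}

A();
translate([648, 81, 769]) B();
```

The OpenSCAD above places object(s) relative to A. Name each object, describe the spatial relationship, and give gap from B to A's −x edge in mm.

A is a table. B is an open box. The open box is on top of the table, centred. The gap from the open box to the table's −x edge is 648 mm.

The open box's min-x is at 648; the table's min-x is 0; gap = 648 mm.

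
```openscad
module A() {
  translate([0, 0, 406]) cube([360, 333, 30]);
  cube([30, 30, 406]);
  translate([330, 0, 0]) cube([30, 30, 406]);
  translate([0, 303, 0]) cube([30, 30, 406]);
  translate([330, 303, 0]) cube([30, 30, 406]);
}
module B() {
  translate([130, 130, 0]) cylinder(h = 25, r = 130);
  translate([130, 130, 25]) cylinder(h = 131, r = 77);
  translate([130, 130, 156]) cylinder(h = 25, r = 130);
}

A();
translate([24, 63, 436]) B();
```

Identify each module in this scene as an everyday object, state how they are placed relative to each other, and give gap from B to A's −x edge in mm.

A is a stool. B is a spool. The spool is on top of the stool. The gap from the spool to the stool's −x edge is 24 mm.

The spool's min-x is at 24; the stool's min-x is 0; gap = 24 mm.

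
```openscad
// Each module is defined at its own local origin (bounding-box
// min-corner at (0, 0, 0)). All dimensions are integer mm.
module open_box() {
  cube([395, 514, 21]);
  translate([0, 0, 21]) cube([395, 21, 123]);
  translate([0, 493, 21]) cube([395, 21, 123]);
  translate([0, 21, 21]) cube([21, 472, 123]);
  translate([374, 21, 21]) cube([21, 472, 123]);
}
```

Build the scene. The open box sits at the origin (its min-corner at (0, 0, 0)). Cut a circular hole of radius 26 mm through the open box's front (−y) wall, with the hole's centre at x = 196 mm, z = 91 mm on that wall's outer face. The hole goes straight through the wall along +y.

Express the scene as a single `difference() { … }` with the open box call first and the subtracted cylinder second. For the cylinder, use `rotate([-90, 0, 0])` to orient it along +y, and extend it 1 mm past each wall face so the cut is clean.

difference() {
  open_box();
  translate([196, -1, 91]) rotate([-90, 0, 0]) cylinder(h = 23, r = 26);
}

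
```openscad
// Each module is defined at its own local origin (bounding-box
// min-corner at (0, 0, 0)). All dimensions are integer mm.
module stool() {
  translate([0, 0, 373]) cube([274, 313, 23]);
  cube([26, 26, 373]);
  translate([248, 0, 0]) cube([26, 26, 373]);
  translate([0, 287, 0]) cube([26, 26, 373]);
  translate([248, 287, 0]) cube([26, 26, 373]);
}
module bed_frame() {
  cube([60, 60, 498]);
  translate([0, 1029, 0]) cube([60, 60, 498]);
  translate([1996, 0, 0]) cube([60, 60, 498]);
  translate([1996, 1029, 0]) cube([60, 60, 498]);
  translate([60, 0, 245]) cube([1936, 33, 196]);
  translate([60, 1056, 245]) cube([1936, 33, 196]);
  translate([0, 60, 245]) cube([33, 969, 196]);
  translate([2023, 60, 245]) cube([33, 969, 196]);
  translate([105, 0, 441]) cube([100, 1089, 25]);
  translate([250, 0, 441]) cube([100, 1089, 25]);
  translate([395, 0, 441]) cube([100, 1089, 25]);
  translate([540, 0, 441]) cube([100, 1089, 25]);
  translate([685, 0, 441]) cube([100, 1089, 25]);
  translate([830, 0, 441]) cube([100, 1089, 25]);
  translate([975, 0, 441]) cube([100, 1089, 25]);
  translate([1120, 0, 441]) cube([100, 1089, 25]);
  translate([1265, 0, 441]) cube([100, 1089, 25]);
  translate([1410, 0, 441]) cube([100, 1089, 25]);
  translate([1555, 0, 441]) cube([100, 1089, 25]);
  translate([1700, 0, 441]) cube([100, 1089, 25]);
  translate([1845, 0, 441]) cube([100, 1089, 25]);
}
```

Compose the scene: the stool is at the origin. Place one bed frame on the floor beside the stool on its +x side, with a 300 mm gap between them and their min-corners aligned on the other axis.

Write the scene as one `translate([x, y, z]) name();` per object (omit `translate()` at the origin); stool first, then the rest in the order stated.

stool();
translate([574, 0, 0]) bed_frame();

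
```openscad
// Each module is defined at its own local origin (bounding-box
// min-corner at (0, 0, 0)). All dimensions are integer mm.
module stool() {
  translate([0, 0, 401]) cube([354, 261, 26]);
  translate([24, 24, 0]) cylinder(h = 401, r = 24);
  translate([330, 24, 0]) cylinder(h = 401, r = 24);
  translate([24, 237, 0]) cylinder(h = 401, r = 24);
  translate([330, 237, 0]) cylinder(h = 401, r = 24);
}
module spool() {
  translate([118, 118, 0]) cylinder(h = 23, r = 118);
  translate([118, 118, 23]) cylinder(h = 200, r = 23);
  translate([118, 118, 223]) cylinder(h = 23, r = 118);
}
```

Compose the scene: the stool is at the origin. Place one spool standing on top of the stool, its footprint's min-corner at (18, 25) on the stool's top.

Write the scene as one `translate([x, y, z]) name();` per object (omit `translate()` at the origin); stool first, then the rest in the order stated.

stool();
translate([18, 25, 427]) spool();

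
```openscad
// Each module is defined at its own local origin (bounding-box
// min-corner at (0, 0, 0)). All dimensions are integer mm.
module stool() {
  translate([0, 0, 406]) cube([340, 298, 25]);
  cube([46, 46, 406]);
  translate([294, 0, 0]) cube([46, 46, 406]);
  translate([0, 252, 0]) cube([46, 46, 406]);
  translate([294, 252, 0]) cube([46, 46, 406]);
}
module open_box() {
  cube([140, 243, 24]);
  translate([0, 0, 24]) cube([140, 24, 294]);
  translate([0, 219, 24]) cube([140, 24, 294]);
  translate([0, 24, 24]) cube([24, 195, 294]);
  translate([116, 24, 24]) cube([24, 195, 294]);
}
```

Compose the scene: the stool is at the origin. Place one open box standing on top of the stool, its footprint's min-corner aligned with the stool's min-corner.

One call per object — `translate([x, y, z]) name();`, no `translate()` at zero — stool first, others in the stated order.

stool();
translate([0, 0, 431]) open_box();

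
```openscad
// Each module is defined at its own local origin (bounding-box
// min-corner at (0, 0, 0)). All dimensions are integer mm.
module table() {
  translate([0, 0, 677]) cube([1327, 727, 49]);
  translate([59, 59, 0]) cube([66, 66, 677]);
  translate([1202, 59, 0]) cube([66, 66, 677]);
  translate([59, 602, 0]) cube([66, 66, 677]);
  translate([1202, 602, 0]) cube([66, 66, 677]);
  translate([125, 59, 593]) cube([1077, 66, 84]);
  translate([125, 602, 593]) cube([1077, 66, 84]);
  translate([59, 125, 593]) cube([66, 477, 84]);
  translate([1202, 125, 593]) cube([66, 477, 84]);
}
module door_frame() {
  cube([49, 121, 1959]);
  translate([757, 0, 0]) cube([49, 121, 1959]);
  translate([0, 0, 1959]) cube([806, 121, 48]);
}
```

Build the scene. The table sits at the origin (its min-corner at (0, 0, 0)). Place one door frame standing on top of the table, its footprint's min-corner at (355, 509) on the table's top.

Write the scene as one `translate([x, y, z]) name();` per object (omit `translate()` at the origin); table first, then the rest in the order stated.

table();
translate([355, 509, 726]) door_frame();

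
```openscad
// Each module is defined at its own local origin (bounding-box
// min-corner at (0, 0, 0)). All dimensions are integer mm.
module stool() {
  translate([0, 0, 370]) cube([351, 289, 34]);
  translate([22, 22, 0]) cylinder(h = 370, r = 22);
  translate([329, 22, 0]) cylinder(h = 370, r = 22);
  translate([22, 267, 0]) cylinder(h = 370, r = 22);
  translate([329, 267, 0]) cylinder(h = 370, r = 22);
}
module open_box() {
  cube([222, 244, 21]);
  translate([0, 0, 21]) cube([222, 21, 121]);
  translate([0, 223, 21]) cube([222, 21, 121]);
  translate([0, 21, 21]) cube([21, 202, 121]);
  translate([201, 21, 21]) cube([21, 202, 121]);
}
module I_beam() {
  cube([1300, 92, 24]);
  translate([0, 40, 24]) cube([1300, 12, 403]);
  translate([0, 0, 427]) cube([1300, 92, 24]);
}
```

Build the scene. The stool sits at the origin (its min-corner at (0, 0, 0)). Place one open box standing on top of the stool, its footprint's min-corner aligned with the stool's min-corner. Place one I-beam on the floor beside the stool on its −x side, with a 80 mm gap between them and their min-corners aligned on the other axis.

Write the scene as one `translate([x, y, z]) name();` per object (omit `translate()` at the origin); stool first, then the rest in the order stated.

stool();
translate([0, 0, 404]) open_box();
translate([-1380, 0, 0]) I_beam();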